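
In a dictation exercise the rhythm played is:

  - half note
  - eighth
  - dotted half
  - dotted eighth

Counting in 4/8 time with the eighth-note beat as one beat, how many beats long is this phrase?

12.5

One eighth-note beat = 2 sixteenth notes.
Express everything in sixteenth notes: half note = 8; eighth = 2; dotted half = 12; dotted eighth = 3.
Altogether 8 + 2 + 12 + 3 = 25.
25 ÷ 2 = 12.5 beats.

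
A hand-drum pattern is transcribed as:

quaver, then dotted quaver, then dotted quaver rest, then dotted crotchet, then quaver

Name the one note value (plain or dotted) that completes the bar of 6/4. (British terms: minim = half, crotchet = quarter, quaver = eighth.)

half note

The bar of 6/4 = 24 sixteenth notes.
Convert each value to sixteenth notes: quaver = 2; dotted quaver = 3; dotted quaver rest = 3; dotted crotchet = 6; quaver = 2.
Altogether 2 + 3 + 3 + 6 + 2 = 16.
Remaining: 24 − 16 = 8 sixteenth notes, which is a half note.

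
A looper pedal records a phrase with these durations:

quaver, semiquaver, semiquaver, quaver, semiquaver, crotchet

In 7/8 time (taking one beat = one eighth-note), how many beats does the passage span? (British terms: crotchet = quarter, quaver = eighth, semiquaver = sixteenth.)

One eighth-note beat = 2 sixteenth notes.
Working in sixteenth notes: quaver = 2; semiquaver = 1; semiquaver = 1; quaver = 2; semiquaver = 1; crotchet = 4.
Altogether 2 + 1 + 1 + 2 + 1 + 4 = 11.
11 ÷ 2 = 5.5 beats.

5.5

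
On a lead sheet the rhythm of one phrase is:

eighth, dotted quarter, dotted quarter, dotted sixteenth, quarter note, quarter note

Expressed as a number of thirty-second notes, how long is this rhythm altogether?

Working in thirty-second notes: eighth = 4; dotted quarter = 12; dotted quarter = 12; dotted sixteenth = 3; quarter note = 8; quarter note = 8.
Sum: 4 + 12 + 12 + 3 + 8 + 8 = 47 thirty-second notes.

47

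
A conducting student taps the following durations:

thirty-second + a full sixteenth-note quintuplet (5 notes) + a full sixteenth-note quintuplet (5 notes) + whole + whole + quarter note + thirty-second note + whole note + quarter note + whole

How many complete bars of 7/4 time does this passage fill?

2

One bar of 7/4 = 56 thirty-second notes.
In thirty-second notes: thirty-second = 1; a full sixteenth-note quintuplet (5 notes) (five quintuplet sixteenths span one quarter) = 8; a full sixteenth-note quintuplet (5 notes) (five quintuplet sixteenths span one quarter) = 8; whole = 32; whole = 32; quarter note = 8; thirty-second note = 1; whole note = 32; quarter note = 8; whole = 32.
Sum: 1 + 8 + 8 + 32 + 32 + 8 + 1 + 32 + 8 + 32 = 162.
162 ÷ 56 = 2 complete bars with 50 left over.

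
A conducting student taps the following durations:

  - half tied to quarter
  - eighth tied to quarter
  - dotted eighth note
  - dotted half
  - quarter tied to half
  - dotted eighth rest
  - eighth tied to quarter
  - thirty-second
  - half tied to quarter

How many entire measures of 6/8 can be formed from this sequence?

5

One bar of 6/8 = 24 thirty-second notes.
In thirty-second notes: half tied to quarter (half + quarter) = 24; eighth tied to quarter (eighth + quarter) = 12; dotted eighth note = 6; dotted half = 24; quarter tied to half (quarter + half) = 24; dotted eighth rest = 6; eighth tied to quarter (eighth + quarter) = 12; thirty-second = 1; half tied to quarter (half + quarter) = 24.
Adding: 24 + 12 + 6 + 24 + 24 + 6 + 12 + 1 + 24 = 133.
133 ÷ 24 = 5 complete bars with 13 left over.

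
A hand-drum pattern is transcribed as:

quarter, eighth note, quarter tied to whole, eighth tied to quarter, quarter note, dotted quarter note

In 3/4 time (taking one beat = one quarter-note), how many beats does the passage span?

One quarter-note beat = 2 eighth notes.
In eighth notes: quarter = 2; eighth note = 1; quarter tied to whole (quarter + whole) = 10; eighth tied to quarter (eighth + quarter) = 3; quarter note = 2; dotted quarter note = 3.
Adding: 2 + 1 + 10 + 3 + 2 + 3 = 21.
21 ÷ 2 = 10.5 beats.

10.5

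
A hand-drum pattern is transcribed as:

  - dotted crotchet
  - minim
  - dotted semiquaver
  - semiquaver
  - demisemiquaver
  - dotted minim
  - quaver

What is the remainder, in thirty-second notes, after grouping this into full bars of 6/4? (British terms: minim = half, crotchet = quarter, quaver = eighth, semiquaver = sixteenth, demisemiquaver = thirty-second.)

One bar of 6/4 = 48 thirty-second notes.
Express everything in thirty-second notes: dotted crotchet = 12; minim = 16; dotted semiquaver = 3; semiquaver = 2; demisemiquaver = 1; dotted minim = 24; quaver = 4.
Adding: 12 + 16 + 3 + 2 + 1 + 24 + 4 = 62.
62 ÷ 48 = 1 complete bar with 14 thirty-second notes remaining.

14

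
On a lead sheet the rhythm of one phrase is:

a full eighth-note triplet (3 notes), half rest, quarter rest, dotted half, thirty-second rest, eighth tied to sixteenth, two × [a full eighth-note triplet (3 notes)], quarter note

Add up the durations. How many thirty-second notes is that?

Each duration in thirty-second notes: a full eighth-note triplet (3 notes) (three triplet eighths span one quarter) = 8; half rest = 16; quarter rest = 8; dotted half = 24; thirty-second rest = 1; eighth tied to sixteenth (eighth + sixteenth) = 6; a full eighth-note triplet (3 notes) (three triplet eighths span one quarter) = 8; a full eighth-note triplet (3 notes) (three triplet eighths span one quarter) = 8; quarter note = 8.
Sum: 8 + 16 + 8 + 24 + 1 + 6 + 8 + 8 + 8 = 87 thirty-second notes.

87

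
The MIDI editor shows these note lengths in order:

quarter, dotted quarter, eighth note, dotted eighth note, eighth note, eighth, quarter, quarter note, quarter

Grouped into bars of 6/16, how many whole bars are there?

One bar of 6/16 = 6 sixteenth notes.
Convert each value to sixteenth notes: quarter = 4; dotted quarter = 6; eighth note = 2; dotted eighth note = 3; eighth note = 2; eighth = 2; quarter = 4; quarter note = 4; quarter = 4.
Total: 4 + 6 + 2 + 3 + 2 + 2 + 4 + 4 + 4 = 31.
31 ÷ 6 = 5 complete bars with 1 left over.

5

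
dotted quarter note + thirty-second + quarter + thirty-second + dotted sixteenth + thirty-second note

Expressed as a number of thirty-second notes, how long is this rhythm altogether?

Working in thirty-second notes: dotted quarter note = 12; thirty-second = 1; quarter = 8; thirty-second = 1; dotted sixteenth = 3; thirty-second note = 1.
Total: 12 + 1 + 8 + 1 + 3 + 1 = 26 thirty-second notes.

26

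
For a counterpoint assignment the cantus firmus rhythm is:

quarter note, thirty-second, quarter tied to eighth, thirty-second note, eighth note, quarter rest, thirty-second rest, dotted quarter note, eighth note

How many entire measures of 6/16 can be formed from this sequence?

One bar of 6/16 = 12 thirty-second notes.
Express everything in thirty-second notes: quarter note = 8; thirty-second = 1; quarter tied to eighth (quarter + eighth) = 12; thirty-second note = 1; eighth note = 4; quarter rest = 8; thirty-second rest = 1; dotted quarter note = 12; eighth note = 4.
Altogether 8 + 1 + 12 + 1 + 4 + 8 + 1 + 12 + 4 = 51.
51 ÷ 12 = 4 complete bars with 3 left over.

4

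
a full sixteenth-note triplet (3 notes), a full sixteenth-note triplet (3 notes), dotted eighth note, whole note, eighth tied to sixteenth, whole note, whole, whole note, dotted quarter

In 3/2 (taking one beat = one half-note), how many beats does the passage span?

One half-note beat = 8 sixteenth notes.
Convert each value to sixteenth notes: a full sixteenth-note triplet (3 notes) (three triplet sixteenths span one eighth) = 2; a full sixteenth-note triplet (3 notes) (three triplet sixteenths span one eighth) = 2; dotted eighth note = 3; whole note = 16; eighth tied to sixteenth (eighth + sixteenth) = 3; whole note = 16; whole = 16; whole note = 16; dotted quarter = 6.
Total: 2 + 2 + 3 + 16 + 3 + 16 + 16 + 16 + 6 = 80.
80 ÷ 8 = 10 beats.

10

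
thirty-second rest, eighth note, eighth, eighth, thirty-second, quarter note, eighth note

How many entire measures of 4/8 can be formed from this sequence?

One bar of 4/8 = 16 thirty-second notes.
Each duration in thirty-second notes: thirty-second rest = 1; eighth note = 4; eighth = 4; eighth = 4; thirty-second = 1; quarter note = 8; eighth note = 4.
Altogether 1 + 4 + 4 + 4 + 1 + 8 + 4 = 26.
26 ÷ 16 = 1 complete bar with 10 left over.

1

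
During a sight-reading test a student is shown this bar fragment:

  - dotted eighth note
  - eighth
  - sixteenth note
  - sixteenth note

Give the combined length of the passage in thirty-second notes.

Convert each value to thirty-second notes: dotted eighth note = 6; eighth = 4; sixteenth note = 2; sixteenth note = 2.
Total: 6 + 4 + 2 + 2 = 14 thirty-second notes.

14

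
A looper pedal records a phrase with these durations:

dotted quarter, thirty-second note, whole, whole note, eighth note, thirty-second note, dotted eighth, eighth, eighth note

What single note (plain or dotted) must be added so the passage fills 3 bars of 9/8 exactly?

dotted quarter note

3 bars of 9/8 = 108 thirty-second notes.
Express everything in thirty-second notes: dotted quarter = 12; thirty-second note = 1; whole = 32; whole note = 32; eighth note = 4; thirty-second note = 1; dotted eighth = 6; eighth = 4; eighth note = 4.
Sum: 12 + 1 + 32 + 32 + 4 + 1 + 6 + 4 + 4 = 96.
Remaining: 108 − 96 = 12 thirty-second notes, which is a dotted quarter note.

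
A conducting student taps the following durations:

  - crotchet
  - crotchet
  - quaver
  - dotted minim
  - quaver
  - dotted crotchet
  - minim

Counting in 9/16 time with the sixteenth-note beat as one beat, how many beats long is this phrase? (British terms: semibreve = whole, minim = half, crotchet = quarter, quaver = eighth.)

One sixteenth-note beat = 2 thirty-second notes.
Each duration in thirty-second notes: crotchet = 8; crotchet = 8; quaver = 4; dotted minim = 24; quaver = 4; dotted crotchet = 12; minim = 16.
Adding: 8 + 8 + 4 + 24 + 4 + 12 + 16 = 76.
76 ÷ 2 = 38 beats.

38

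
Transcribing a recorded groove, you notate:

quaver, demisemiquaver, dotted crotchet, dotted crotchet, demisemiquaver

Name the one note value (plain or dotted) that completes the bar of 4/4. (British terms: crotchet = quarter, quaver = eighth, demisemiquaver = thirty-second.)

The bar of 4/4 = 32 thirty-second notes.
Working in thirty-second notes: quaver = 4; demisemiquaver = 1; dotted crotchet = 12; dotted crotchet = 12; demisemiquaver = 1.
Sum: 4 + 1 + 12 + 12 + 1 = 30.
Remaining: 32 − 30 = 2 thirty-second notes, which is a sixteenth note.

sixteenth note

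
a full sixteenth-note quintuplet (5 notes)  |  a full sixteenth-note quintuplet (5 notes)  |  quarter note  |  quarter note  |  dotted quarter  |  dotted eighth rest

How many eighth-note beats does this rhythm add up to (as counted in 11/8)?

One eighth-note beat = 2 sixteenth notes.
Express everything in sixteenth notes: a full sixteenth-note quintuplet (5 notes) (five quintuplet sixteenths span one quarter) = 4; a full sixteenth-note quintuplet (5 notes) (five quintuplet sixteenths span one quarter) = 4; quarter note = 4; quarter note = 4; dotted quarter = 6; dotted eighth rest = 3.
Adding: 4 + 4 + 4 + 4 + 6 + 3 = 25.
25 ÷ 2 = 12.5 beats.

12.5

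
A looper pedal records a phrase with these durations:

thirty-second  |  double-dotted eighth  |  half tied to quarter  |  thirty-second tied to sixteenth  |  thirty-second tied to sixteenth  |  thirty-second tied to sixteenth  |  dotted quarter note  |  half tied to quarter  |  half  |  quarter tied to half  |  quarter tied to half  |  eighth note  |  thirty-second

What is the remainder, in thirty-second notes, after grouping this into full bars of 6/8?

2

One bar of 6/8 = 24 thirty-second notes.
Convert each value to thirty-second notes: thirty-second = 1; double-dotted eighth = 7; half tied to quarter (half + quarter) = 24; thirty-second tied to sixteenth (thirty-second + sixteenth) = 3; thirty-second tied to sixteenth (thirty-second + sixteenth) = 3; thirty-second tied to sixteenth (thirty-second + sixteenth) = 3; dotted quarter note = 12; half tied to quarter (half + quarter) = 24; half = 16; quarter tied to half (quarter + half) = 24; quarter tied to half (quarter + half) = 24; eighth note = 4; thirty-second = 1.
Adding: 1 + 7 + 24 + 3 + 3 + 3 + 12 + 24 + 16 + 24 + 24 + 4 + 1 = 146.
146 ÷ 24 = 6 complete bars with 2 thirty-second notes remaining.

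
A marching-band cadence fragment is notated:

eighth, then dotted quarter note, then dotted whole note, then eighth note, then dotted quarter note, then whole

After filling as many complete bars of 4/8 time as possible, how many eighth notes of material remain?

0

One bar of 4/8 = 4 eighth notes.
Convert each value to eighth notes: eighth = 1; dotted quarter note = 3; dotted whole note = 12; eighth note = 1; dotted quarter note = 3; whole = 8.
Altogether 1 + 3 + 12 + 1 + 3 + 8 = 28.
28 ÷ 4 = 7 complete bars with 0 eighth notes remaining.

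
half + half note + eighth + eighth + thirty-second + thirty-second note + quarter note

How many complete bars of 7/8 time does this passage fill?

1

One bar of 7/8 = 28 thirty-second notes.
In thirty-second notes: half = 16; half note = 16; eighth = 4; eighth = 4; thirty-second = 1; thirty-second note = 1; quarter note = 8.
Altogether 16 + 16 + 4 + 4 + 1 + 1 + 8 = 50.
50 ÷ 28 = 1 complete bar with 22 left over.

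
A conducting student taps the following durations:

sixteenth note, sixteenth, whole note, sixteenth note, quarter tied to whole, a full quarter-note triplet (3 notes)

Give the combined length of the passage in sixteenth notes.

47

Convert each value to sixteenth notes: sixteenth note = 1; sixteenth = 1; whole note = 16; sixteenth note = 1; quarter tied to whole (quarter + whole) = 20; a full quarter-note triplet (3 notes) (three triplet quarters span one half) = 8.
Total: 1 + 1 + 16 + 1 + 20 + 8 = 47 sixteenth notes.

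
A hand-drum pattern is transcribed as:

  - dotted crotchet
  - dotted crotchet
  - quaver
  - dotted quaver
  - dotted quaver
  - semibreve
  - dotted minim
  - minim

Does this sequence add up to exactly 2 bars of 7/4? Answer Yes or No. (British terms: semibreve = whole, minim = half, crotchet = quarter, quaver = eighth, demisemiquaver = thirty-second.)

One bar of 7/4 = 28 sixteenth notes, so 2 bars = 56.
Express everything in sixteenth notes: dotted crotchet = 6; dotted crotchet = 6; quaver = 2; dotted quaver = 3; dotted quaver = 3; semibreve = 16; dotted minim = 12; minim = 8.
Altogether 6 + 6 + 2 + 3 + 3 + 16 + 12 + 8 = 56.
56 equals 56, so the answer is Yes.

Yes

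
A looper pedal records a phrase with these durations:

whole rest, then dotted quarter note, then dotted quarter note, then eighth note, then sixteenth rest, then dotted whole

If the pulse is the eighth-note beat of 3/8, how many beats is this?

One eighth-note beat = 2 sixteenth notes.
Each duration in sixteenth notes: whole rest = 16; dotted quarter note = 6; dotted quarter note = 6; eighth note = 2; sixteenth rest = 1; dotted whole = 24.
Total: 16 + 6 + 6 + 2 + 1 + 24 = 55.
55 ÷ 2 = 27.5 beats.

27.5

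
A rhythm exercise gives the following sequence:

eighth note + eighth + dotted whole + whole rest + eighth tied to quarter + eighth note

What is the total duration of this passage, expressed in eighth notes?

Working in eighth notes: eighth note = 1; eighth = 1; dotted whole = 12; whole rest = 8; eighth tied to quarter (eighth + quarter) = 3; eighth note = 1.
Sum: 1 + 1 + 12 + 8 + 3 + 1 = 26 eighth notes.

26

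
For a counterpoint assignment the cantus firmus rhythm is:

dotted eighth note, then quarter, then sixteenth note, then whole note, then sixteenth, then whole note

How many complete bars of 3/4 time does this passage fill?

One bar of 3/4 = 12 sixteenth notes.
Each duration in sixteenth notes: dotted eighth note = 3; quarter = 4; sixteenth note = 1; whole note = 16; sixteenth = 1; whole note = 16.
Adding: 3 + 4 + 1 + 16 + 1 + 16 = 41.
41 ÷ 12 = 3 complete bars with 5 left over.

3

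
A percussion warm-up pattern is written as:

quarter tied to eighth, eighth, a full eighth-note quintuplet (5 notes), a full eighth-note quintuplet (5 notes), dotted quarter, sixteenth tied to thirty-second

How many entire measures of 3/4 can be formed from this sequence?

One bar of 3/4 = 24 thirty-second notes.
In thirty-second notes: quarter tied to eighth (quarter + eighth) = 12; eighth = 4; a full eighth-note quintuplet (5 notes) (five quintuplet eighths span one half) = 16; a full eighth-note quintuplet (5 notes) (five quintuplet eighths span one half) = 16; dotted quarter = 12; sixteenth tied to thirty-second (sixteenth + thirty-second) = 3.
Sum: 12 + 4 + 16 + 16 + 12 + 3 = 63.
63 ÷ 24 = 2 complete bars with 15 left over.

2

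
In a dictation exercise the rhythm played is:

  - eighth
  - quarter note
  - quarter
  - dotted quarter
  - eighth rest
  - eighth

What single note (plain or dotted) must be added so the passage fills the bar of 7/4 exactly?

The bar of 7/4 = 14 eighth notes.
Each duration in eighth notes: eighth = 1; quarter note = 2; quarter = 2; dotted quarter = 3; eighth rest = 1; eighth = 1.
Adding: 1 + 2 + 2 + 3 + 1 + 1 = 10.
Remaining: 14 − 10 = 4 eighth notes, which is a half note.

half note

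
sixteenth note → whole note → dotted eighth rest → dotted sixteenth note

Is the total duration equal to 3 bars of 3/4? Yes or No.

One bar of 3/4 = 24 thirty-second notes, so 3 bars = 72.
Working in thirty-second notes: sixteenth note = 2; whole note = 32; dotted eighth rest = 6; dotted sixteenth note = 3.
Sum: 2 + 32 + 6 + 3 = 43.
43 falls short of 72, so the answer is No.

No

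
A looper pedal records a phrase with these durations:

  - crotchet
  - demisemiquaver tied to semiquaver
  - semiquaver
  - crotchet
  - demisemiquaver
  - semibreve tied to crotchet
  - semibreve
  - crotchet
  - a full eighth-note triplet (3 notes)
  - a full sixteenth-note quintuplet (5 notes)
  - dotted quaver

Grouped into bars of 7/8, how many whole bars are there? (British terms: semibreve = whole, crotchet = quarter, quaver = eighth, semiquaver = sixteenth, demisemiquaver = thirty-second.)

4

One bar of 7/8 = 28 thirty-second notes.
Express everything in thirty-second notes: crotchet = 8; demisemiquaver tied to semiquaver (demisemiquaver + semiquaver) = 3; semiquaver = 2; crotchet = 8; demisemiquaver = 1; semibreve tied to crotchet (semibreve + crotchet) = 40; semibreve = 32; crotchet = 8; a full eighth-note triplet (3 notes) (three triplet eighths span one quarter) = 8; a full sixteenth-note quintuplet (5 notes) (five quintuplet sixteenths span one quarter) = 8; dotted quaver = 6.
Altogether 8 + 3 + 2 + 8 + 1 + 40 + 32 + 8 + 8 + 8 + 6 = 124.
124 ÷ 28 = 4 complete bars with 12 left over.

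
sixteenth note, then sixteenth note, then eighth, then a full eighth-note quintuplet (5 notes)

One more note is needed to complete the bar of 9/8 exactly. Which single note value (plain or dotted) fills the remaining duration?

dotted quarter note

The bar of 9/8 = 18 sixteenth notes.
Express everything in sixteenth notes: sixteenth note = 1; sixteenth note = 1; eighth = 2; a full eighth-note quintuplet (5 notes) (five quintuplet eighths span one half) = 8.
Sum: 1 + 1 + 2 + 8 = 12.
Remaining: 18 − 12 = 6 sixteenth notes, which is a dotted quarter note.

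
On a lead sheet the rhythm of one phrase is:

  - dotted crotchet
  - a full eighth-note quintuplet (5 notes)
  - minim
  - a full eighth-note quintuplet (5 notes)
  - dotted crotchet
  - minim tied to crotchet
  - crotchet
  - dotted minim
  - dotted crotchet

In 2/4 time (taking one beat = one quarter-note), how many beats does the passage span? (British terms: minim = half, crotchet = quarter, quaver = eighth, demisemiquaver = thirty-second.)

One quarter-note beat = 2 eighth notes.
Working in eighth notes: dotted crotchet = 3; a full eighth-note quintuplet (5 notes) (five quintuplet eighths span one half) = 4; minim = 4; a full eighth-note quintuplet (5 notes) (five quintuplet eighths span one half) = 4; dotted crotchet = 3; minim tied to crotchet (minim + crotchet) = 6; crotchet = 2; dotted minim = 6; dotted crotchet = 3.
Adding: 3 + 4 + 4 + 4 + 3 + 6 + 2 + 6 + 3 = 35.
35 ÷ 2 = 17.5 beats.

17.5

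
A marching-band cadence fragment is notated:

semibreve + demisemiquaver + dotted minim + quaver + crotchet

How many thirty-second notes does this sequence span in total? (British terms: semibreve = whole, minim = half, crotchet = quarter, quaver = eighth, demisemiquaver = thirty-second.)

69

Each duration in thirty-second notes: semibreve = 32; demisemiquaver = 1; dotted minim = 24; quaver = 4; crotchet = 8.
Adding: 32 + 1 + 24 + 4 + 8 = 69 thirty-second notes.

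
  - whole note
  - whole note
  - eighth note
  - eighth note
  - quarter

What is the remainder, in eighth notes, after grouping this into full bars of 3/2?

8

One bar of 3/2 = 12 eighth notes.
Express everything in eighth notes: whole note = 8; whole note = 8; eighth note = 1; eighth note = 1; quarter = 2.
Altogether 8 + 8 + 1 + 1 + 2 = 20.
20 ÷ 12 = 1 complete bar with 8 eighth notes remaining.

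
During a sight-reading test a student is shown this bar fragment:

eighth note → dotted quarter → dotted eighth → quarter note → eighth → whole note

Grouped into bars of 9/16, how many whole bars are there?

One bar of 9/16 = 9 sixteenth notes.
Express everything in sixteenth notes: eighth note = 2; dotted quarter = 6; dotted eighth = 3; quarter note = 4; eighth = 2; whole note = 16.
Adding: 2 + 6 + 3 + 4 + 2 + 16 = 33.
33 ÷ 9 = 3 complete bars with 6 left over.

3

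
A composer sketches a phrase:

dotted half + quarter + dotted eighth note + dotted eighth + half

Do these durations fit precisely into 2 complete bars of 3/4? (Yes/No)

One bar of 3/4 = 12 sixteenth notes, so 2 bars = 24.
In sixteenth notes: dotted half = 12; quarter = 4; dotted eighth note = 3; dotted eighth = 3; half = 8.
Sum: 12 + 4 + 3 + 3 + 8 = 30.
30 exceeds 24, so the answer is No.

No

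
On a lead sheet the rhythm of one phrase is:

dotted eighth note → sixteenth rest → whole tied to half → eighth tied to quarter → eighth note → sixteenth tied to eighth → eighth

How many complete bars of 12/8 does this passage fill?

1

One bar of 12/8 = 24 sixteenth notes.
In sixteenth notes: dotted eighth note = 3; sixteenth rest = 1; whole tied to half (whole + half) = 24; eighth tied to quarter (eighth + quarter) = 6; eighth note = 2; sixteenth tied to eighth (sixteenth + eighth) = 3; eighth = 2.
Total: 3 + 1 + 24 + 6 + 2 + 3 + 2 = 41.
41 ÷ 24 = 1 complete bar with 17 left over.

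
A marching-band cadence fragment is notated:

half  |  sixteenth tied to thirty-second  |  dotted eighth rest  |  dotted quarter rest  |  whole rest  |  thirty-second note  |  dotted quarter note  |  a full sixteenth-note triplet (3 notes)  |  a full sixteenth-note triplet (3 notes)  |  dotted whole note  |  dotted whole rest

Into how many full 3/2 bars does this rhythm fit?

One bar of 3/2 = 48 thirty-second notes.
Each duration in thirty-second notes: half = 16; sixteenth tied to thirty-second (sixteenth + thirty-second) = 3; dotted eighth rest = 6; dotted quarter rest = 12; whole rest = 32; thirty-second note = 1; dotted quarter note = 12; a full sixteenth-note triplet (3 notes) (three triplet sixteenths span one eighth) = 4; a full sixteenth-note triplet (3 notes) (three triplet sixteenths span one eighth) = 4; dotted whole note = 48; dotted whole rest = 48.
Sum: 16 + 3 + 6 + 12 + 32 + 1 + 12 + 4 + 4 + 48 + 48 = 186.
186 ÷ 48 = 3 complete bars with 42 left over.

3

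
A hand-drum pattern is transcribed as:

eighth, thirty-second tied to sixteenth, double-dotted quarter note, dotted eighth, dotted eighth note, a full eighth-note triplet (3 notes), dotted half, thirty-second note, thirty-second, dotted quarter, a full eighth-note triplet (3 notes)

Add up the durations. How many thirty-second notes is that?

87

Working in thirty-second notes: eighth = 4; thirty-second tied to sixteenth (thirty-second + sixteenth) = 3; double-dotted quarter note = 14; dotted eighth = 6; dotted eighth note = 6; a full eighth-note triplet (3 notes) (three triplet eighths span one quarter) = 8; dotted half = 24; thirty-second note = 1; thirty-second = 1; dotted quarter = 12; a full eighth-note triplet (3 notes) (three triplet eighths span one quarter) = 8.
Total: 4 + 3 + 14 + 6 + 6 + 8 + 24 + 1 + 1 + 12 + 8 = 87 thirty-second notes.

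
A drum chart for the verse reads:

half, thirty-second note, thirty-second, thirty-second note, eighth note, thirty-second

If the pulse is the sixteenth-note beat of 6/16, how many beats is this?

One sixteenth-note beat = 2 thirty-second notes.
Convert each value to thirty-second notes: half = 16; thirty-second note = 1; thirty-second = 1; thirty-second note = 1; eighth note = 4; thirty-second = 1.
Sum: 16 + 1 + 1 + 1 + 4 + 1 = 24.
24 ÷ 2 = 12 beats.

12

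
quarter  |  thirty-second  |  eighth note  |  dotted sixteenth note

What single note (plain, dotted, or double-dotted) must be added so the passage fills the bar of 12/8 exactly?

The bar of 12/8 = 48 thirty-second notes.
Convert each value to thirty-second notes: quarter = 8; thirty-second = 1; eighth note = 4; dotted sixteenth note = 3.
Adding: 8 + 1 + 4 + 3 = 16.
Remaining: 48 − 16 = 32 thirty-second notes, which is a whole note.

whole note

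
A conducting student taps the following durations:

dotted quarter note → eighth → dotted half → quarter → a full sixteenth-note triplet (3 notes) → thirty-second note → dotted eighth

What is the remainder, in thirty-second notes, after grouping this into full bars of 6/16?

11

One bar of 6/16 = 12 thirty-second notes.
Convert each value to thirty-second notes: dotted quarter note = 12; eighth = 4; dotted half = 24; quarter = 8; a full sixteenth-note triplet (3 notes) (three triplet sixteenths span one eighth) = 4; thirty-second note = 1; dotted eighth = 6.
Sum: 12 + 4 + 24 + 8 + 4 + 1 + 6 = 59.
59 ÷ 12 = 4 complete bars with 11 thirty-second notes remaining.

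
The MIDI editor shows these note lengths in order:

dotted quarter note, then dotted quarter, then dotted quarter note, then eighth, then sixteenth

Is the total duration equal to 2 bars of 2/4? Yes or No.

No

One bar of 2/4 = 8 sixteenth notes, so 2 bars = 16.
In sixteenth notes: dotted quarter note = 6; dotted quarter = 6; dotted quarter note = 6; eighth = 2; sixteenth = 1.
Total: 6 + 6 + 6 + 2 + 1 = 21.
21 exceeds 16, so the answer is No.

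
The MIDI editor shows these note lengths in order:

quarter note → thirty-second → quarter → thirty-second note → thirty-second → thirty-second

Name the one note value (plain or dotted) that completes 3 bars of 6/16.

half note

3 bars of 6/16 = 36 thirty-second notes.
Express everything in thirty-second notes: quarter note = 8; thirty-second = 1; quarter = 8; thirty-second note = 1; thirty-second = 1; thirty-second = 1.
Adding: 8 + 1 + 8 + 1 + 1 + 1 = 20.
Remaining: 36 − 20 = 16 thirty-second notes, which is a half note.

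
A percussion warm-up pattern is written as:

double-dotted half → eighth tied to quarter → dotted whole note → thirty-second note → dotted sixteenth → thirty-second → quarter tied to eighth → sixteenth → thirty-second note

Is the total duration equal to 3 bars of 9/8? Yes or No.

Yes

One bar of 9/8 = 36 thirty-second notes, so 3 bars = 108.
Working in thirty-second notes: double-dotted half = 28; eighth tied to quarter (eighth + quarter) = 12; dotted whole note = 48; thirty-second note = 1; dotted sixteenth = 3; thirty-second = 1; quarter tied to eighth (quarter + eighth) = 12; sixteenth = 2; thirty-second note = 1.
Sum: 28 + 12 + 48 + 1 + 3 + 1 + 12 + 2 + 1 = 108.
108 equals 108, so the answer is Yes.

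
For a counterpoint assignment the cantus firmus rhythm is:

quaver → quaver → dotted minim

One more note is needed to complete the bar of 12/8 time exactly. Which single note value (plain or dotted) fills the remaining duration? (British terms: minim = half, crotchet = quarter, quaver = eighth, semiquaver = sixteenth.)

half note

The bar of 12/8 = 12 eighth notes.
Each duration in eighth notes: quaver = 1; quaver = 1; dotted minim = 6.
Altogether 1 + 1 + 6 = 8.
Remaining: 12 − 8 = 4 eighth notes, which is a half note.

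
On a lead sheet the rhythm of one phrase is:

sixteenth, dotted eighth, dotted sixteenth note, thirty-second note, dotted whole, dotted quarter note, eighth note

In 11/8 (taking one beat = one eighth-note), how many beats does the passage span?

19

One eighth-note beat = 4 thirty-second notes.
Express everything in thirty-second notes: sixteenth = 2; dotted eighth = 6; dotted sixteenth note = 3; thirty-second note = 1; dotted whole = 48; dotted quarter note = 12; eighth note = 4.
Total: 2 + 6 + 3 + 1 + 48 + 12 + 4 = 76.
76 ÷ 4 = 19 beats.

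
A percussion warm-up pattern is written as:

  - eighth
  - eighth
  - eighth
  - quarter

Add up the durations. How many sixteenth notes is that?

Working in sixteenth notes: eighth = 2; eighth = 2; eighth = 2; quarter = 4.
Sum: 2 + 2 + 2 + 4 = 10 sixteenth notes.

10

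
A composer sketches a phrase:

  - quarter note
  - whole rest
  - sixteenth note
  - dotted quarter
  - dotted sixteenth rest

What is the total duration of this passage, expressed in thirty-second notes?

57

Working in thirty-second notes: quarter note = 8; whole rest = 32; sixteenth note = 2; dotted quarter = 12; dotted sixteenth rest = 3.
Sum: 8 + 32 + 2 + 12 + 3 = 57 thirty-second notes.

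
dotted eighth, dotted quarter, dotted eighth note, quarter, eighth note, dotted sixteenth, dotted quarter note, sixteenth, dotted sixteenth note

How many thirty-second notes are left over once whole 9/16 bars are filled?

2

One bar of 9/16 = 18 thirty-second notes.
Each duration in thirty-second notes: dotted eighth = 6; dotted quarter = 12; dotted eighth note = 6; quarter = 8; eighth note = 4; dotted sixteenth = 3; dotted quarter note = 12; sixteenth = 2; dotted sixteenth note = 3.
Altogether 6 + 12 + 6 + 8 + 4 + 3 + 12 + 2 + 3 = 56.
56 ÷ 18 = 3 complete bars with 2 thirty-second notes remaining.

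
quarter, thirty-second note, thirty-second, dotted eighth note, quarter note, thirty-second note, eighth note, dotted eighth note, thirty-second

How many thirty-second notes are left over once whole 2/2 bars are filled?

4

One bar of 2/2 = 32 thirty-second notes.
Each duration in thirty-second notes: quarter = 8; thirty-second note = 1; thirty-second = 1; dotted eighth note = 6; quarter note = 8; thirty-second note = 1; eighth note = 4; dotted eighth note = 6; thirty-second = 1.
Total: 8 + 1 + 1 + 6 + 8 + 1 + 4 + 6 + 1 = 36.
36 ÷ 32 = 1 complete bar with 4 thirty-second notes remaining.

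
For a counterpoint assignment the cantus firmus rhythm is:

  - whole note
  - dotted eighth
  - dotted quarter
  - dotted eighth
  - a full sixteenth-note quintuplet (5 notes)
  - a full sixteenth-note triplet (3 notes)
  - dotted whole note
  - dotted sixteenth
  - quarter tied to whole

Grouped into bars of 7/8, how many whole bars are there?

5

One bar of 7/8 = 28 thirty-second notes.
Convert each value to thirty-second notes: whole note = 32; dotted eighth = 6; dotted quarter = 12; dotted eighth = 6; a full sixteenth-note quintuplet (5 notes) (five quintuplet sixteenths span one quarter) = 8; a full sixteenth-note triplet (3 notes) (three triplet sixteenths span one eighth) = 4; dotted whole note = 48; dotted sixteenth = 3; quarter tied to whole (quarter + whole) = 40.
Altogether 32 + 6 + 12 + 6 + 8 + 4 + 48 + 3 + 40 = 159.
159 ÷ 28 = 5 complete bars with 19 left over.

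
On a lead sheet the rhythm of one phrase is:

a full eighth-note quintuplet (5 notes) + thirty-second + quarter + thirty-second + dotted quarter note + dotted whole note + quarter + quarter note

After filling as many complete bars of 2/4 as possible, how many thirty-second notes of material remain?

One bar of 2/4 = 16 thirty-second notes.
Working in thirty-second notes: a full eighth-note quintuplet (5 notes) (five quintuplet eighths span one half) = 16; thirty-second = 1; quarter = 8; thirty-second = 1; dotted quarter note = 12; dotted whole note = 48; quarter = 8; quarter note = 8.
Total: 16 + 1 + 8 + 1 + 12 + 48 + 8 + 8 = 102.
102 ÷ 16 = 6 complete bars with 6 thirty-second notes remaining.

6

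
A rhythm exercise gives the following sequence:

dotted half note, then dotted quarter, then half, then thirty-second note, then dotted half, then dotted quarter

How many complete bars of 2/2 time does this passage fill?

2

One bar of 2/2 = 32 thirty-second notes.
In thirty-second notes: dotted half note = 24; dotted quarter = 12; half = 16; thirty-second note = 1; dotted half = 24; dotted quarter = 12.
Adding: 24 + 12 + 16 + 1 + 24 + 12 = 89.
89 ÷ 32 = 2 complete bars with 25 left over.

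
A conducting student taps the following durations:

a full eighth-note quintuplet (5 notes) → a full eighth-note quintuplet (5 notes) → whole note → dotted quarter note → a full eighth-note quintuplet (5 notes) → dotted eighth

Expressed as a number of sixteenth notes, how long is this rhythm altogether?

49

Convert each value to sixteenth notes: a full eighth-note quintuplet (5 notes) (five quintuplet eighths span one half) = 8; a full eighth-note quintuplet (5 notes) (five quintuplet eighths span one half) = 8; whole note = 16; dotted quarter note = 6; a full eighth-note quintuplet (5 notes) (five quintuplet eighths span one half) = 8; dotted eighth = 3.
Altogether 8 + 8 + 16 + 6 + 8 + 3 = 49 sixteenth notes.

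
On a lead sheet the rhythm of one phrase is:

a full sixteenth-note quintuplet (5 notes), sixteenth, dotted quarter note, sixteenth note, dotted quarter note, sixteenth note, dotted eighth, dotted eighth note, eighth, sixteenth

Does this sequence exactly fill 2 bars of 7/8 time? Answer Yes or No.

One bar of 7/8 = 14 sixteenth notes, so 2 bars = 28.
Express everything in sixteenth notes: a full sixteenth-note quintuplet (5 notes) (five quintuplet sixteenths span one quarter) = 4; sixteenth = 1; dotted quarter note = 6; sixteenth note = 1; dotted quarter note = 6; sixteenth note = 1; dotted eighth = 3; dotted eighth note = 3; eighth = 2; sixteenth = 1.
Adding: 4 + 1 + 6 + 1 + 6 + 1 + 3 + 3 + 2 + 1 = 28.
28 equals 28, so the answer is Yes.

Yes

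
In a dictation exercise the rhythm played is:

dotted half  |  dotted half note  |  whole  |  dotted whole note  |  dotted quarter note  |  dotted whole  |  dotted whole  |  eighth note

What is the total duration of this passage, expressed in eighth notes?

In eighth notes: dotted half = 6; dotted half note = 6; whole = 8; dotted whole note = 12; dotted quarter note = 3; dotted whole = 12; dotted whole = 12; eighth note = 1.
Sum: 6 + 6 + 8 + 12 + 3 + 12 + 12 + 1 = 60 eighth notes.

60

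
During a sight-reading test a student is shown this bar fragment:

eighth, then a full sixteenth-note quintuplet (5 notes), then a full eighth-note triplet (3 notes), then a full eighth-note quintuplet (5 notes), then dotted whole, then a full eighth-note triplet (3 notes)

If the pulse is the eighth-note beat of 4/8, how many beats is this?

One eighth-note beat = 2 sixteenth notes.
Convert each value to sixteenth notes: eighth = 2; a full sixteenth-note quintuplet (5 notes) (five quintuplet sixteenths span one quarter) = 4; a full eighth-note triplet (3 notes) (three triplet eighths span one quarter) = 4; a full eighth-note quintuplet (5 notes) (five quintuplet eighths span one half) = 8; dotted whole = 24; a full eighth-note triplet (3 notes) (three triplet eighths span one quarter) = 4.
Altogether 2 + 4 + 4 + 8 + 24 + 4 = 46.
46 ÷ 2 = 23 beats.

23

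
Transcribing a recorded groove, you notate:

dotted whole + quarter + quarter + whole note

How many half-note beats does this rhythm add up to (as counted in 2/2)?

One half-note beat = 2 quarter notes.
Convert each value to quarter notes: dotted whole = 6; quarter = 1; quarter = 1; whole note = 4.
Altogether 6 + 1 + 1 + 4 = 12.
12 ÷ 2 = 6 beats.

6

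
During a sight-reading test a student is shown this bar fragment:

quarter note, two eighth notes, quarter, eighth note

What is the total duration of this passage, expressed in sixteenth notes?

14

Express everything in sixteenth notes: quarter note = 4; eighth note = 2; eighth note = 2; quarter = 4; eighth note = 2.
Adding: 4 + 2 + 2 + 4 + 2 = 14 sixteenth notes.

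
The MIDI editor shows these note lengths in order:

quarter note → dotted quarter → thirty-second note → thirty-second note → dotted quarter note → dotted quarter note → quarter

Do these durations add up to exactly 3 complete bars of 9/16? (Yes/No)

One bar of 9/16 = 18 thirty-second notes, so 3 bars = 54.
Convert each value to thirty-second notes: quarter note = 8; dotted quarter = 12; thirty-second note = 1; thirty-second note = 1; dotted quarter note = 12; dotted quarter note = 12; quarter = 8.
Adding: 8 + 12 + 1 + 1 + 12 + 12 + 8 = 54.
54 equals 54, so the answer is Yes.

Yes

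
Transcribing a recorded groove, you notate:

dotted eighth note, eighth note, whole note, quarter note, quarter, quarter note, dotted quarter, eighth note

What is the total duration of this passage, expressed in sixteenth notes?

Working in sixteenth notes: dotted eighth note = 3; eighth note = 2; whole note = 16; quarter note = 4; quarter = 4; quarter note = 4; dotted quarter = 6; eighth note = 2.
Sum: 3 + 2 + 16 + 4 + 4 + 4 + 6 + 2 = 41 sixteenth notes.

41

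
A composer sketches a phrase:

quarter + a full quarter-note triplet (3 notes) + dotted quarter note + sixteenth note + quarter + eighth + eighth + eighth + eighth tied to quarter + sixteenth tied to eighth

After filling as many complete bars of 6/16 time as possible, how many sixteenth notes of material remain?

One bar of 6/16 = 6 sixteenth notes.
Convert each value to sixteenth notes: quarter = 4; a full quarter-note triplet (3 notes) (three triplet quarters span one half) = 8; dotted quarter note = 6; sixteenth note = 1; quarter = 4; eighth = 2; eighth = 2; eighth = 2; eighth tied to quarter (eighth + quarter) = 6; sixteenth tied to eighth (sixteenth + eighth) = 3.
Total: 4 + 8 + 6 + 1 + 4 + 2 + 2 + 2 + 6 + 3 = 38.
38 ÷ 6 = 6 complete bars with 2 sixteenth notes remaining.

2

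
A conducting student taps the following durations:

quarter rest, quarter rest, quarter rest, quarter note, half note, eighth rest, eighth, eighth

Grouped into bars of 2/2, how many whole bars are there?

One bar of 2/2 = 8 eighth notes.
Working in eighth notes: quarter rest = 2; quarter rest = 2; quarter rest = 2; quarter note = 2; half note = 4; eighth rest = 1; eighth = 1; eighth = 1.
Sum: 2 + 2 + 2 + 2 + 4 + 1 + 1 + 1 = 15.
15 ÷ 8 = 1 complete bar with 7 left over.

1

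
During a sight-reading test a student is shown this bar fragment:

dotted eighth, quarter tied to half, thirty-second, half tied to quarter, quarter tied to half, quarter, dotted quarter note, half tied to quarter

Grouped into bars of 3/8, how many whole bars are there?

One bar of 3/8 = 12 thirty-second notes.
In thirty-second notes: dotted eighth = 6; quarter tied to half (quarter + half) = 24; thirty-second = 1; half tied to quarter (half + quarter) = 24; quarter tied to half (quarter + half) = 24; quarter = 8; dotted quarter note = 12; half tied to quarter (half + quarter) = 24.
Adding: 6 + 24 + 1 + 24 + 24 + 8 + 12 + 24 = 123.
123 ÷ 12 = 10 complete bars with 3 left over.

10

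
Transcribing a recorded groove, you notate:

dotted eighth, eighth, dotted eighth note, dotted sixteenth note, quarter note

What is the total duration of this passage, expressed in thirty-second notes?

In thirty-second notes: dotted eighth = 6; eighth = 4; dotted eighth note = 6; dotted sixteenth note = 3; quarter note = 8.
Sum: 6 + 4 + 6 + 3 + 8 = 27 thirty-second notes.

27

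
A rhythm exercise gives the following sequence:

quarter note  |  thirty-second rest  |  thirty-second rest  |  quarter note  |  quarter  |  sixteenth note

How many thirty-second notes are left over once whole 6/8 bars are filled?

4

One bar of 6/8 = 24 thirty-second notes.
Each duration in thirty-second notes: quarter note = 8; thirty-second rest = 1; thirty-second rest = 1; quarter note = 8; quarter = 8; sixteenth note = 2.
Sum: 8 + 1 + 1 + 8 + 8 + 2 = 28.
28 ÷ 24 = 1 complete bar with 4 thirty-second notes remaining.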